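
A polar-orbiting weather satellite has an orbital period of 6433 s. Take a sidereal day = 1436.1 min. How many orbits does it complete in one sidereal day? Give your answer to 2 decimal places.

13.39

Orbits per sidereal day = 86166 / 6433.0 = 13.394.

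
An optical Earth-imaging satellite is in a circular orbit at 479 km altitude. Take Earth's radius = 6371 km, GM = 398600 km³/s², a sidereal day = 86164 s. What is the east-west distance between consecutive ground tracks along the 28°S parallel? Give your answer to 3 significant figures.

2310 km

Semi-major axis a = 6371 + 479 = 6850 km. Period T = 2π√(a³/μ) = 2π√(6850³/398600) = 5642.2 s = 94.04 min.
Node shift per orbit = (5642.2/86164) × 360° = 23.57°.
Equatorial spacing = 23.57 × 111.2 km/° = 2621 km.
At 28° latitude, spacing = 2621 × cos(28°) = 2314 km.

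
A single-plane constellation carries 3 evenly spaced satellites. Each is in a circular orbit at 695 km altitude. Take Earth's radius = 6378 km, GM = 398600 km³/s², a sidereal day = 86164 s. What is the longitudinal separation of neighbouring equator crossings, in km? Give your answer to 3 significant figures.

Semi-major axis a = 6378 + 695 = 7073 km. Period T = 2π√(a³/μ) = 2π√(7073³/398600) = 5919.9 s = 98.67 min.
Single-satellite node shift = (5919.9/86164) × 360° = 24.73°.
With 3 satellites evenly phased, successive equator crossings are 24.73/3 = 8.245° apart.
That is 8.245 × 111.3 = 918 km at the equator.

918 km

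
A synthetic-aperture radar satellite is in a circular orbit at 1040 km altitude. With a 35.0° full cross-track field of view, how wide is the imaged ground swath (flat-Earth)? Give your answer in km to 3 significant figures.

Half-angle = 35.0°/2 = 17.5°.
Swath width ≈ 2h·tan(θ/2) = 2 × 1040 × tan(17.5°) = 655.8 km.

656 km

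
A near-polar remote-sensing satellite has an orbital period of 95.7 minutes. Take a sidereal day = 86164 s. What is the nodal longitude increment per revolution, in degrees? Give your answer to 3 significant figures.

24.0°

T = 95.7 min = 5742.0 s.
During one orbit Earth rotates (5742.0 / 86164) × 360° = 23.99°.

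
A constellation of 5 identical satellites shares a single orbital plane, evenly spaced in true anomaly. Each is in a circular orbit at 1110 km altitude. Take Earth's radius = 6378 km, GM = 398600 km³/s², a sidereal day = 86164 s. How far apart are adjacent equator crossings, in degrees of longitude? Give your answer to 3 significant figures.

Semi-major axis a = 6378 + 1110 = 7488 km. Period T = 2π√(a³/μ) = 2π√(7488³/398600) = 6448.5 s = 107.48 min.
Single-satellite node shift = (6448.5/86164) × 360° = 26.94°.
With 5 satellites evenly phased, successive equator crossings are 26.94/5 = 5.388° apart.

5.39°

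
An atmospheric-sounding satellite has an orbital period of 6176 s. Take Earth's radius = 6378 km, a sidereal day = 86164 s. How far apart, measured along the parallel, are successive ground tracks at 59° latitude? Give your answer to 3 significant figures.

Node shift per orbit = (6176.0/86164) × 360° = 25.80°.
Equatorial spacing = 25.80 × 111.3 km/° = 2872 km.
At 59° latitude, spacing = 2872 × cos(59°) = 1479 km.

1480 km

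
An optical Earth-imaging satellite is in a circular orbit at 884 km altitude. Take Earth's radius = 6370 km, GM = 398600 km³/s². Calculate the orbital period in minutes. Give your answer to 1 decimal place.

Semi-major axis a = 6370 + 884 = 7254 km. Period T = 2π√(a³/μ) = 2π√(7254³/398600) = 6148.6 s = 102.48 min.

102.5 min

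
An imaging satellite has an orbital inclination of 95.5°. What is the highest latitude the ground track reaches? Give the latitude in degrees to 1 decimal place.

Retrograde orbit: the ground track reaches ±(180° − i) = ±(180 − 95.5) = ±84.5°.

84.5°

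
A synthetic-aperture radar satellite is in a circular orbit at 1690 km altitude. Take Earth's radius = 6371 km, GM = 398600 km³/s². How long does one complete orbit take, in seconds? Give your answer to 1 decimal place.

7202.7 seconds

Semi-major axis a = 6371 + 1690 = 8061 km. Period T = 2π√(a³/μ) = 2π√(8061³/398600) = 7202.7 s = 120.04 min.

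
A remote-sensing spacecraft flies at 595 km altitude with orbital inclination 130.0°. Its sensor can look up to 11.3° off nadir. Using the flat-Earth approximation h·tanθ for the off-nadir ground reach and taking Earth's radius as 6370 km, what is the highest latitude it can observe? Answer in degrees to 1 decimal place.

Retrograde orbit: the ground track reaches ±(180° − i) = ±(180 − 130.0) = ±50.0°.
Sensor half-swath on the ground ≈ 595·tan(11.3°) = 119 km = 1.07° of latitude.
Maximum observable latitude ≈ 50.0 + 1.07 = 51.1°.

51.1°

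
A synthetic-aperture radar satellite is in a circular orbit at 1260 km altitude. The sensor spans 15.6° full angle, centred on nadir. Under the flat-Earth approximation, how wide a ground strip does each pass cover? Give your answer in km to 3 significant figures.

345 km

Half-angle = 15.6°/2 = 7.8°.
Swath width ≈ 2h·tan(θ/2) = 2 × 1260 × tan(7.8°) = 345.2 km.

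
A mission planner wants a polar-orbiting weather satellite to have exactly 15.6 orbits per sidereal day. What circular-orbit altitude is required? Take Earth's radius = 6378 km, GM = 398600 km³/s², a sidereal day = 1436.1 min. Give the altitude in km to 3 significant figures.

Required period T = 86166 / 15.6 = 5523.5 s.
From T = 2π√(a³/μ): a = (μ T²/4π²)^(1/3) = (398600 × 5523.5² / 4π²)^(1/3) = 6754 km.
Altitude h = a − R = 6754 − 6378 = 376 km.

376 km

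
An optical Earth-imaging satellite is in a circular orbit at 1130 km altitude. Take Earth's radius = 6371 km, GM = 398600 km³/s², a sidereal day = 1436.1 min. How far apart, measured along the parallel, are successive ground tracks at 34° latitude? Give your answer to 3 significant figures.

Semi-major axis a = 6371 + 1130 = 7501 km. Period T = 2π√(a³/μ) = 2π√(7501³/398600) = 6465.3 s = 107.76 min.
Node shift per orbit = (6465.3/86166) × 360° = 27.01°.
Equatorial spacing = 27.01 × 111.2 km/° = 3004 km.
At 34° latitude, spacing = 3004 × cos(34°) = 2490 km.

2490 km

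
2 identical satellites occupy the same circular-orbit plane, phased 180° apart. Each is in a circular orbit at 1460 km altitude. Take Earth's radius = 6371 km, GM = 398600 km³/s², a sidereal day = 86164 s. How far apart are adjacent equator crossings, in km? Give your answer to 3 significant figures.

1600 km

Semi-major axis a = 6371 + 1460 = 7831 km. Period T = 2π√(a³/μ) = 2π√(7831³/398600) = 6896.6 s = 114.94 min.
Single-satellite node shift = (6896.6/86164) × 360° = 28.81°.
With 2 satellites evenly phased, successive equator crossings are 28.81/2 = 14.407° apart.
That is 14.407 × 111.2 = 1602 km at the equator.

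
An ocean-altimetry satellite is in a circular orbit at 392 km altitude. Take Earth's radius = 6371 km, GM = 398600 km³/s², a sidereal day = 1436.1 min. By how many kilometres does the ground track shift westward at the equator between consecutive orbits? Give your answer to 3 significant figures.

2570 km

Semi-major axis a = 6371 + 392 = 6763 km. Period T = 2π√(a³/μ) = 2π√(6763³/398600) = 5535.0 s = 92.25 min.
During one orbit Earth rotates (5535.0 / 86166) × 360° = 23.13°.
At the equator that is 23.13° × (2π·6371/360) km/° = 23.13 × 111.2 = 2571 km.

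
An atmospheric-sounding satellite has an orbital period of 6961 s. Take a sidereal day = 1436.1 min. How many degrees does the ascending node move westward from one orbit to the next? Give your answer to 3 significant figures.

During one orbit Earth rotates (6961.0 / 86166) × 360° = 29.08°.

29.1°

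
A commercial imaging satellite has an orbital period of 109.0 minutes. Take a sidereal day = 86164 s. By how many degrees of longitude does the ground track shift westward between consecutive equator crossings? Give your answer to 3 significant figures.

27.3°

T = 109.0 min = 6540.0 s.
During one orbit Earth rotates (6540.0 / 86164) × 360° = 27.32°.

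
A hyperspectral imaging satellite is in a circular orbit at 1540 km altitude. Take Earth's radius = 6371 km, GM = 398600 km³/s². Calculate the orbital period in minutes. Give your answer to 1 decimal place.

116.7 min

Semi-major axis a = 6371 + 1540 = 7911 km. Period T = 2π√(a³/μ) = 2π√(7911³/398600) = 7002.6 s = 116.71 min.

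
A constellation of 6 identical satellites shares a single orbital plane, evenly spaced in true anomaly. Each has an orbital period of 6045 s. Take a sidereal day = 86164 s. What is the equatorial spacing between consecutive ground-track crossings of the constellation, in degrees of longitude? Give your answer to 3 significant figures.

Single-satellite node shift = (6045.0/86164) × 360° = 25.26°.
With 6 satellites evenly phased, successive equator crossings are 25.26/6 = 4.209° apart.

4.21°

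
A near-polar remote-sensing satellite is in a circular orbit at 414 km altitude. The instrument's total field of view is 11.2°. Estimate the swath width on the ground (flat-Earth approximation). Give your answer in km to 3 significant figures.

81.2 km

Half-angle = 11.2°/2 = 5.6°.
Swath width ≈ 2h·tan(θ/2) = 2 × 414 × tan(5.6°) = 81.2 km.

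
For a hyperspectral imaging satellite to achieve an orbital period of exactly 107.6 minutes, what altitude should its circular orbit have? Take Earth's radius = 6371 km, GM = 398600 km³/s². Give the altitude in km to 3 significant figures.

T = 107.6 min = 6456.0 s.
From T = 2π√(a³/μ): a = (μ T²/4π²)^(1/3) = (398600 × 6456.0² / 4π²)^(1/3) = 7494 km.
Altitude h = a − R = 7494 − 6371 = 1123 km.

1120 km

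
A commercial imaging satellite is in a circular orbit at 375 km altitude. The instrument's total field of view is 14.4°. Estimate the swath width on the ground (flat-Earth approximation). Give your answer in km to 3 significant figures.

Half-angle = 14.4°/2 = 7.2°.
Swath width ≈ 2h·tan(θ/2) = 2 × 375 × tan(7.2°) = 94.7 km.

94.7 km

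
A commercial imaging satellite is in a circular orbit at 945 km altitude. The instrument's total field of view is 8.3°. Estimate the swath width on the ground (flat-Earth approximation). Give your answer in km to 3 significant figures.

137 km

Half-angle = 8.3°/2 = 4.15°.
Swath width ≈ 2h·tan(θ/2) = 2 × 945 × tan(4.15°) = 137.1 km.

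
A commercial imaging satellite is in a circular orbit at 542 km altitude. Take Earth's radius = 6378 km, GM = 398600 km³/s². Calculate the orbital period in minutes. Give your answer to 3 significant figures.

Semi-major axis a = 6378 + 542 = 6920 km. Period T = 2π√(a³/μ) = 2π√(6920³/398600) = 5728.9 s = 95.48 min.

95.5 min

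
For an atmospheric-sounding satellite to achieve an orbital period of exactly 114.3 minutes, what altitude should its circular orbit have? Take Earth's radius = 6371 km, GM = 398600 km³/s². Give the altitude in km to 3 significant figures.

1430 km

T = 114.3 min = 6858.0 s.
From T = 2π√(a³/μ): a = (μ T²/4π²)^(1/3) = (398600 × 6858.0² / 4π²)^(1/3) = 7802 km.
Altitude h = a − R = 7802 − 6371 = 1431 km.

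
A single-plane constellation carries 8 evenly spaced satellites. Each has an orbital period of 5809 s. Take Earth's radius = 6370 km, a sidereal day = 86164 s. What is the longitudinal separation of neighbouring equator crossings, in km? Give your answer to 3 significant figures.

Single-satellite node shift = (5809.0/86164) × 360° = 24.27°.
With 8 satellites evenly phased, successive equator crossings are 24.27/8 = 3.034° apart.
That is 3.034 × 111.2 = 337 km at the equator.

337 km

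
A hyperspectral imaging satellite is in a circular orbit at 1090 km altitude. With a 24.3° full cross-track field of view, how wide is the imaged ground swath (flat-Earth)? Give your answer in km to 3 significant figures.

469 km

Half-angle = 24.3°/2 = 12.15°.
Swath width ≈ 2h·tan(θ/2) = 2 × 1090 × tan(12.15°) = 469.3 km.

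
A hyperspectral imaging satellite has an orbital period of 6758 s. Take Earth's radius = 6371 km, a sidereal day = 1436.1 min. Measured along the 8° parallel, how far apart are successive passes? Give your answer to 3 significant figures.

3110 km

Node shift per orbit = (6758.0/86166) × 360° = 28.23°.
Equatorial spacing = 28.23 × 111.2 km/° = 3140 km.
At 8° latitude, spacing = 3140 × cos(8°) = 3109 km.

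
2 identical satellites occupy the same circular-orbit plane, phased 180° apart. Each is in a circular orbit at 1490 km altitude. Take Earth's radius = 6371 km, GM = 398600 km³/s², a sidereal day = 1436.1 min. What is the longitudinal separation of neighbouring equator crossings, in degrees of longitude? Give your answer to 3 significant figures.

14.5°

Semi-major axis a = 6371 + 1490 = 7861 km. Period T = 2π√(a³/μ) = 2π√(7861³/398600) = 6936.3 s = 115.61 min.
Single-satellite node shift = (6936.3/86166) × 360° = 28.98°.
With 2 satellites evenly phased, successive equator crossings are 28.98/2 = 14.490° apart.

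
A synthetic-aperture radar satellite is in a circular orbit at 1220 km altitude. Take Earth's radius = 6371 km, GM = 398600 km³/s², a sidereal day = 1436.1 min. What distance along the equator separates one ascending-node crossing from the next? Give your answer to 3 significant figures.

Semi-major axis a = 6371 + 1220 = 7591 km. Period T = 2π√(a³/μ) = 2π√(7591³/398600) = 6582.0 s = 109.70 min.
During one orbit Earth rotates (6582.0 / 86166) × 360° = 27.50°.
At the equator that is 27.50° × (2π·6371/360) km/° = 27.50 × 111.2 = 3058 km.

3060 km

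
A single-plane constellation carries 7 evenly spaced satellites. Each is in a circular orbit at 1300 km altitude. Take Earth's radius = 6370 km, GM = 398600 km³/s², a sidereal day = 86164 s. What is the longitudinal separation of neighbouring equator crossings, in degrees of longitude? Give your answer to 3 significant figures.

3.99°

Semi-major axis a = 6370 + 1300 = 7670 km. Period T = 2π√(a³/μ) = 2π√(7670³/398600) = 6685.0 s = 111.42 min.
Single-satellite node shift = (6685.0/86164) × 360° = 27.93°.
With 7 satellites evenly phased, successive equator crossings are 27.93/7 = 3.990° apart.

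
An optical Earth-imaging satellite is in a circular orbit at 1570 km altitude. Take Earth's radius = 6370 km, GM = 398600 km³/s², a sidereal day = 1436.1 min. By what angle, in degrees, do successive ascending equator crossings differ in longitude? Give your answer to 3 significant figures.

29.4°

Semi-major axis a = 6370 + 1570 = 7940 km. Period T = 2π√(a³/μ) = 2π√(7940³/398600) = 7041.1 s = 117.35 min.
During one orbit Earth rotates (7041.1 / 86166) × 360° = 29.42°.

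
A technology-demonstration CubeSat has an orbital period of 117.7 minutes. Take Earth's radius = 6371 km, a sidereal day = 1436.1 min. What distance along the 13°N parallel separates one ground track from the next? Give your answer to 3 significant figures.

T = 117.7 min = 7062.0 s.
Node shift per orbit = (7062.0/86166) × 360° = 29.50°.
Equatorial spacing = 29.50 × 111.2 km/° = 3281 km.
At 13° latitude, spacing = 3281 × cos(13°) = 3197 km.

3200 km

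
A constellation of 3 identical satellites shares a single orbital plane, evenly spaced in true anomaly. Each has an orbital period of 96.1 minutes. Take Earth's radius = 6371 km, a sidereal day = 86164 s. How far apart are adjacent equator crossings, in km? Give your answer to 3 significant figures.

T = 96.1 min = 5766.0 s.
Single-satellite node shift = (5766.0/86164) × 360° = 24.09°.
With 3 satellites evenly phased, successive equator crossings are 24.09/3 = 8.030° apart.
That is 8.030 × 111.2 = 893 km at the equator.

893 km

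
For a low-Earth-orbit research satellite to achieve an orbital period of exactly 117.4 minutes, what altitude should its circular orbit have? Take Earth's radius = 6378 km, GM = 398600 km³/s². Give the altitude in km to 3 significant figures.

T = 117.4 min = 7044.0 s.
From T = 2π√(a³/μ): a = (μ T²/4π²)^(1/3) = (398600 × 7044.0² / 4π²)^(1/3) = 7942 km.
Altitude h = a − R = 7942 − 6378 = 1564 km.

1560 km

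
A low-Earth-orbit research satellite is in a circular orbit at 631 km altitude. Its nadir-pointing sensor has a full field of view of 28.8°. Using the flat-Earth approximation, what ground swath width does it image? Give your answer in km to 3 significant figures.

Half-angle = 28.8°/2 = 14.4°.
Swath width ≈ 2h·tan(θ/2) = 2 × 631 × tan(14.4°) = 324.0 km.

324 km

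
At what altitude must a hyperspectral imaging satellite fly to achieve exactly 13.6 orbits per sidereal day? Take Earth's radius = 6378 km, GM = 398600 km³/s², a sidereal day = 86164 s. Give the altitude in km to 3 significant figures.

Required period T = 86164 / 13.6 = 6335.6 s.
From T = 2π√(a³/μ): a = (μ T²/4π²)^(1/3) = (398600 × 6335.6² / 4π²)^(1/3) = 7400 km.
Altitude h = a − R = 7400 − 6378 = 1022 km.

1020 km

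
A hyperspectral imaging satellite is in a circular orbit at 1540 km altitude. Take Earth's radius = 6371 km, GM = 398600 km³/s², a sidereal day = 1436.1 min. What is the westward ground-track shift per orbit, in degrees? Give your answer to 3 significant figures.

Semi-major axis a = 6371 + 1540 = 7911 km. Period T = 2π√(a³/μ) = 2π√(7911³/398600) = 7002.6 s = 116.71 min.
During one orbit Earth rotates (7002.6 / 86166) × 360° = 29.26°.

29.3°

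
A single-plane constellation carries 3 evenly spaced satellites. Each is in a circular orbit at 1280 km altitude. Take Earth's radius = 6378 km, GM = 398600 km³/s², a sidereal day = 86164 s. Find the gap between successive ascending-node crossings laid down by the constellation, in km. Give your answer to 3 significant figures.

1030 km

Semi-major axis a = 6378 + 1280 = 7658 km. Period T = 2π√(a³/μ) = 2π√(7658³/398600) = 6669.4 s = 111.16 min.
Single-satellite node shift = (6669.4/86164) × 360° = 27.87°.
With 3 satellites evenly phased, successive equator crossings are 27.87/3 = 9.288° apart.
That is 9.288 × 111.3 = 1034 km at the equator.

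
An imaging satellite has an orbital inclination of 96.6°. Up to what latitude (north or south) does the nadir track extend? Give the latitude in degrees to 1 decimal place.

Retrograde orbit: the ground track reaches ±(180° − i) = ±(180 − 96.6) = ±83.4°.

83.4°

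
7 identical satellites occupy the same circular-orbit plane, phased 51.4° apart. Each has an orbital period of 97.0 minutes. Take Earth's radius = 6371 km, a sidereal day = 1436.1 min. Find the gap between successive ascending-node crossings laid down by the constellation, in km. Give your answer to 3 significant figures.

386 km

T = 97.0 min = 5820.0 s.
Single-satellite node shift = (5820.0/86166) × 360° = 24.32°.
With 7 satellites evenly phased, successive equator crossings are 24.32/7 = 3.474° apart.
That is 3.474 × 111.2 = 386 km at the equator.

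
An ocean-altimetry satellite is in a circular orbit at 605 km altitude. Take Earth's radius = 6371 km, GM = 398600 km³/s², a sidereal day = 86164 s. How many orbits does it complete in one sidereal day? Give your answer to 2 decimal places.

Semi-major axis a = 6371 + 605 = 6976 km. Period T = 2π√(a³/μ) = 2π√(6976³/398600) = 5798.6 s = 96.64 min.
Orbits per sidereal day = 86164 / 5798.6 = 14.860.

14.86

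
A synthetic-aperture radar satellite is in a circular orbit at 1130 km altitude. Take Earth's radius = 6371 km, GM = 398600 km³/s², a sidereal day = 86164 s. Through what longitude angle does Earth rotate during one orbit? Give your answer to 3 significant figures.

27.0°

Semi-major axis a = 6371 + 1130 = 7501 km. Period T = 2π√(a³/μ) = 2π√(7501³/398600) = 6465.3 s = 107.76 min.
During one orbit Earth rotates (6465.3 / 86164) × 360° = 27.01°.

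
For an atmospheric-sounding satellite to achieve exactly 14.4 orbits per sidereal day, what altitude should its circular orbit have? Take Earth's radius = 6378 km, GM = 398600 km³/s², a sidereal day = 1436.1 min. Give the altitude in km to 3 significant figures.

746 km

Required period T = 86166 / 14.4 = 5983.8 s.
From T = 2π√(a³/μ): a = (μ T²/4π²)^(1/3) = (398600 × 5983.8² / 4π²)^(1/3) = 7124 km.
Altitude h = a − R = 7124 − 6378 = 746 km.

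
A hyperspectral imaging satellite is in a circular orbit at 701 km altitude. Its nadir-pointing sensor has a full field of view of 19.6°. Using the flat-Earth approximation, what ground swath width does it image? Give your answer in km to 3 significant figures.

242 km

Half-angle = 19.6°/2 = 9.8°.
Swath width ≈ 2h·tan(θ/2) = 2 × 701 × tan(9.8°) = 242.2 km.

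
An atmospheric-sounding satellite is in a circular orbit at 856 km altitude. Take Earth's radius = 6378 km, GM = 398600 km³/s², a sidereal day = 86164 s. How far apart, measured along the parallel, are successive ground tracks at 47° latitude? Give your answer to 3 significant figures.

Semi-major axis a = 6378 + 856 = 7234 km. Period T = 2π√(a³/μ) = 2π√(7234³/398600) = 6123.2 s = 102.05 min.
Node shift per orbit = (6123.2/86164) × 360° = 25.58°.
Equatorial spacing = 25.58 × 111.3 km/° = 2848 km.
At 47° latitude, spacing = 2848 × cos(47°) = 1942 km.

1940 km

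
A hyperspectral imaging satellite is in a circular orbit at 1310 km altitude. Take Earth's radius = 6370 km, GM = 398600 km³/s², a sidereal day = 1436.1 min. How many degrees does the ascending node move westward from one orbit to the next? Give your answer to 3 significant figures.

28.0°

Semi-major axis a = 6370 + 1310 = 7680 km. Period T = 2π√(a³/μ) = 2π√(7680³/398600) = 6698.1 s = 111.64 min.
During one orbit Earth rotates (6698.1 / 86166) × 360° = 27.98°.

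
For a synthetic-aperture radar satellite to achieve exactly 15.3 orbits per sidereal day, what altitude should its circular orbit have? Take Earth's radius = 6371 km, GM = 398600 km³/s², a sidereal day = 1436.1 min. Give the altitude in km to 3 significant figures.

Required period T = 86166 / 15.3 = 5631.8 s.
From T = 2π√(a³/μ): a = (μ T²/4π²)^(1/3) = (398600 × 5631.8² / 4π²)^(1/3) = 6842 km.
Altitude h = a − R = 6842 − 6371 = 471 km.

471 km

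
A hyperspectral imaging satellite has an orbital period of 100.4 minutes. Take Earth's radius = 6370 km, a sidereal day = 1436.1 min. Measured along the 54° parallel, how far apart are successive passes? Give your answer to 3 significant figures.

T = 100.4 min = 6024.0 s.
Node shift per orbit = (6024.0/86166) × 360° = 25.17°.
Equatorial spacing = 25.17 × 111.2 km/° = 2798 km.
At 54° latitude, spacing = 2798 × cos(54°) = 1645 km.

1640 km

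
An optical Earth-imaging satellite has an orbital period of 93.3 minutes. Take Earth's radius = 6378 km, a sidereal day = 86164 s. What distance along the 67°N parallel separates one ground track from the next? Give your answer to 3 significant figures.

1020 km

T = 93.3 min = 5598.0 s.
Node shift per orbit = (5598.0/86164) × 360° = 23.39°.
Equatorial spacing = 23.39 × 111.3 km/° = 2604 km.
At 67° latitude, spacing = 2604 × cos(67°) = 1017 km.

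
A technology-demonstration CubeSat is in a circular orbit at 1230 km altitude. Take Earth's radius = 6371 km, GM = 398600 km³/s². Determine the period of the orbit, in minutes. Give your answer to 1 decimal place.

Semi-major axis a = 6371 + 1230 = 7601 km. Period T = 2π√(a³/μ) = 2π√(7601³/398600) = 6595.0 s = 109.92 min.

109.9 min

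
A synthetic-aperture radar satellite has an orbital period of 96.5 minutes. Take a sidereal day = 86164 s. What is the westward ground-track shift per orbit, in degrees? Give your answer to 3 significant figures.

24.2°

T = 96.5 min = 5790.0 s.
During one orbit Earth rotates (5790.0 / 86164) × 360° = 24.19°.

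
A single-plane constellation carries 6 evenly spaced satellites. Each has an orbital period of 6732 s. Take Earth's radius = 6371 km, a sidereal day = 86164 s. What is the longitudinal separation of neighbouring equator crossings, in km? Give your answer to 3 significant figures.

521 km

Single-satellite node shift = (6732.0/86164) × 360° = 28.13°.
With 6 satellites evenly phased, successive equator crossings are 28.13/6 = 4.688° apart.
That is 4.688 × 111.2 = 521 km at the equator.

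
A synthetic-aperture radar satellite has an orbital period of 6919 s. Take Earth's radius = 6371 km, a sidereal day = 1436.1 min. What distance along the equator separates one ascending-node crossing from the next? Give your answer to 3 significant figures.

During one orbit Earth rotates (6919.0 / 86166) × 360° = 28.91°.
At the equator that is 28.91° × (2π·6371/360) km/° = 28.91 × 111.2 = 3214 km.

3210 km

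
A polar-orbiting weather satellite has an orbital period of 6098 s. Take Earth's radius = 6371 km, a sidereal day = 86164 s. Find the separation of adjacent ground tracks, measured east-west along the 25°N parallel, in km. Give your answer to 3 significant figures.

Node shift per orbit = (6098.0/86164) × 360° = 25.48°.
Equatorial spacing = 25.48 × 111.2 km/° = 2833 km.
At 25° latitude, spacing = 2833 × cos(25°) = 2568 km.

2570 km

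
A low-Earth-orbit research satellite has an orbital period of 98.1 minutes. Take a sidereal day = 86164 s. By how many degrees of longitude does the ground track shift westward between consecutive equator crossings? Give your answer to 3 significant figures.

24.6°

T = 98.1 min = 5886.0 s.
During one orbit Earth rotates (5886.0 / 86164) × 360° = 24.59°.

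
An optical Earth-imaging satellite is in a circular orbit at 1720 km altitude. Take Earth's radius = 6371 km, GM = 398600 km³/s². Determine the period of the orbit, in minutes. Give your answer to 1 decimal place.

Semi-major axis a = 6371 + 1720 = 8091 km. Period T = 2π√(a³/μ) = 2π√(8091³/398600) = 7242.9 s = 120.72 min.

120.7 min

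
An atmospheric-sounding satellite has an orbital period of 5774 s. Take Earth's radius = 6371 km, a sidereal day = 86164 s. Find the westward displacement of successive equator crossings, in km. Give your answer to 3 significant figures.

2680 km

During one orbit Earth rotates (5774.0 / 86164) × 360° = 24.12°.
At the equator that is 24.12° × (2π·6371/360) km/° = 24.12 × 111.2 = 2682 km.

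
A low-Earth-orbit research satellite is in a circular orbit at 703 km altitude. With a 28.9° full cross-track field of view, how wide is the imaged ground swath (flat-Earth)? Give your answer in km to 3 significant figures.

362 km

Half-angle = 28.9°/2 = 14.45°.
Swath width ≈ 2h·tan(θ/2) = 2 × 703 × tan(14.45°) = 362.3 km.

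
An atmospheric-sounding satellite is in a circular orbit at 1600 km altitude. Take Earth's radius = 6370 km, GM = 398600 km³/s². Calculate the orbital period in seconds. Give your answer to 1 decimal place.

7081.1 seconds

Semi-major axis a = 6370 + 1600 = 7970 km. Period T = 2π√(a³/μ) = 2π√(7970³/398600) = 7081.1 s = 118.02 min.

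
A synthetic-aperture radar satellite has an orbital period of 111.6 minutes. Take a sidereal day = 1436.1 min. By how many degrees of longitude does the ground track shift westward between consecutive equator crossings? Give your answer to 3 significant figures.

28.0°

T = 111.6 min = 6696.0 s.
During one orbit Earth rotates (6696.0 / 86166) × 360° = 27.98°.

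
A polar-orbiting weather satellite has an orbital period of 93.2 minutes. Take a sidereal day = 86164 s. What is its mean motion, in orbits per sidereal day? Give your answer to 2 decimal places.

T = 93.2 min = 5592.0 s.
Orbits per sidereal day = 86164 / 5592.0 = 15.408.

15.41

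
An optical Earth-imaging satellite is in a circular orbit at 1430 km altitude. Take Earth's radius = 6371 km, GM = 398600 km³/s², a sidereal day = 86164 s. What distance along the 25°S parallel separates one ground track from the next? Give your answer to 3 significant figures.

2890 km

Semi-major axis a = 6371 + 1430 = 7801 km. Period T = 2π√(a³/μ) = 2π√(7801³/398600) = 6857.0 s = 114.28 min.
Node shift per orbit = (6857.0/86164) × 360° = 28.65°.
Equatorial spacing = 28.65 × 111.2 km/° = 3186 km.
At 25° latitude, spacing = 3186 × cos(25°) = 2887 km.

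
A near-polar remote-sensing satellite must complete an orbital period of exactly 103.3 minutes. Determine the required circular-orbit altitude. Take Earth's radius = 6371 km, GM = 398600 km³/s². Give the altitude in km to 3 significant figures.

922 km

T = 103.3 min = 6198.0 s.
From T = 2π√(a³/μ): a = (μ T²/4π²)^(1/3) = (398600 × 6198.0² / 4π²)^(1/3) = 7293 km.
Altitude h = a − R = 7293 − 6371 = 922 km.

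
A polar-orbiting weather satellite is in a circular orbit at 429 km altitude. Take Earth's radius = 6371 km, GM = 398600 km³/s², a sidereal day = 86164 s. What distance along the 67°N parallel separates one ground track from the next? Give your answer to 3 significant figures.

1010 km

Semi-major axis a = 6371 + 429 = 6800 km. Period T = 2π√(a³/μ) = 2π√(6800³/398600) = 5580.5 s = 93.01 min.
Node shift per orbit = (5580.5/86164) × 360° = 23.32°.
Equatorial spacing = 23.32 × 111.2 km/° = 2593 km.
At 67° latitude, spacing = 2593 × cos(67°) = 1013 km.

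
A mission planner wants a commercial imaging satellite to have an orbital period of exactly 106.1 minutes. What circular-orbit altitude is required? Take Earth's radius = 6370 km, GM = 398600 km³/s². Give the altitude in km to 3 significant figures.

1050 km

T = 106.1 min = 6366.0 s.
From T = 2π√(a³/μ): a = (μ T²/4π²)^(1/3) = (398600 × 6366.0² / 4π²)^(1/3) = 7424 km.
Altitude h = a − R = 7424 − 6370 = 1054 km.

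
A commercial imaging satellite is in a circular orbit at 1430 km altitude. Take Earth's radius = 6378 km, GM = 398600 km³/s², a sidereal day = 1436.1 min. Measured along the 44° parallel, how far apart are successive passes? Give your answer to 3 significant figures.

Semi-major axis a = 6378 + 1430 = 7808 km. Period T = 2π√(a³/μ) = 2π√(7808³/398600) = 6866.3 s = 114.44 min.
Node shift per orbit = (6866.3/86166) × 360° = 28.69°.
Equatorial spacing = 28.69 × 111.3 km/° = 3193 km.
At 44° latitude, spacing = 3193 × cos(44°) = 2297 km.

2300 km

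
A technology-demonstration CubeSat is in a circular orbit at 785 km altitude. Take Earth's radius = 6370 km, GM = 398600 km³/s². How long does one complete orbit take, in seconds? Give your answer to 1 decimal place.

6023.2 seconds

Semi-major axis a = 6370 + 785 = 7155 km. Period T = 2π√(a³/μ) = 2π√(7155³/398600) = 6023.2 s = 100.39 min.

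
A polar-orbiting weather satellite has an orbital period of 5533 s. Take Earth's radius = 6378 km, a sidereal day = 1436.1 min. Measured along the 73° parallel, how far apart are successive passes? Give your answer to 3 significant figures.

752 km

Node shift per orbit = (5533.0/86166) × 360° = 23.12°.
Equatorial spacing = 23.12 × 111.3 km/° = 2573 km.
At 73° latitude, spacing = 2573 × cos(73°) = 752 km.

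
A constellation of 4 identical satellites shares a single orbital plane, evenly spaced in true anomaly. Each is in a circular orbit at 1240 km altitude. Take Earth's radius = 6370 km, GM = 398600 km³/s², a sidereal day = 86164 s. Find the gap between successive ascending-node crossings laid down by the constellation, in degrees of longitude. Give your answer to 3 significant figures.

6.90°

Semi-major axis a = 6370 + 1240 = 7610 km. Period T = 2π√(a³/μ) = 2π√(7610³/398600) = 6606.8 s = 110.11 min.
Single-satellite node shift = (6606.8/86164) × 360° = 27.60°.
With 4 satellites evenly phased, successive equator crossings are 27.60/4 = 6.901° apart.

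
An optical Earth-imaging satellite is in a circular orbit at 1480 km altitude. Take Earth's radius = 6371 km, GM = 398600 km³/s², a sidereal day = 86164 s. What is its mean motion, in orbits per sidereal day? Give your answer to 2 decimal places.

Semi-major axis a = 6371 + 1480 = 7851 km. Period T = 2π√(a³/μ) = 2π√(7851³/398600) = 6923.1 s = 115.38 min.
Orbits per sidereal day = 86164 / 6923.1 = 12.446.

12.45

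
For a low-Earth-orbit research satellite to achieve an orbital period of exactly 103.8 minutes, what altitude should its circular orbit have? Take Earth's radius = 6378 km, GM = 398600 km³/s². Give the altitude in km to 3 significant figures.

938 km

T = 103.8 min = 6228.0 s.
From T = 2π√(a³/μ): a = (μ T²/4π²)^(1/3) = (398600 × 6228.0² / 4π²)^(1/3) = 7316 km.
Altitude h = a − R = 7316 − 6378 = 938 km.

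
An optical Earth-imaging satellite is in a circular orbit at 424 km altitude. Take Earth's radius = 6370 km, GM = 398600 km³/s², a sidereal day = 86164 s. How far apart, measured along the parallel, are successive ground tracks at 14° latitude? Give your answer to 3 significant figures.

2510 km

Semi-major axis a = 6370 + 424 = 6794 km. Period T = 2π√(a³/μ) = 2π√(6794³/398600) = 5573.1 s = 92.89 min.
Node shift per orbit = (5573.1/86164) × 360° = 23.28°.
Equatorial spacing = 23.28 × 111.2 km/° = 2589 km.
At 14° latitude, spacing = 2589 × cos(14°) = 2512 km.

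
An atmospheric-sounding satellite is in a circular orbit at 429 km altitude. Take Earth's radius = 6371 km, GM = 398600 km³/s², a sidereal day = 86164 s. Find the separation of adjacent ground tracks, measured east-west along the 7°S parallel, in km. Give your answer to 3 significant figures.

Semi-major axis a = 6371 + 429 = 6800 km. Period T = 2π√(a³/μ) = 2π√(6800³/398600) = 5580.5 s = 93.01 min.
Node shift per orbit = (5580.5/86164) × 360° = 23.32°.
Equatorial spacing = 23.32 × 111.2 km/° = 2593 km.
At 7° latitude, spacing = 2593 × cos(7°) = 2573 km.

2570 km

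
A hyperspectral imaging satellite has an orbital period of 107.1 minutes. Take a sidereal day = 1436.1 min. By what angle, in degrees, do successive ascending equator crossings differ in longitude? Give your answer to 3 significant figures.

26.8°

T = 107.1 min = 6426.0 s.
During one orbit Earth rotates (6426.0 / 86166) × 360° = 26.85°.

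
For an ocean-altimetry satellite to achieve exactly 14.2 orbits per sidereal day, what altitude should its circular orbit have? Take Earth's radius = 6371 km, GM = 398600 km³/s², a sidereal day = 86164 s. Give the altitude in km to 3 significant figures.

819 km

Required period T = 86164 / 14.2 = 6067.9 s.
From T = 2π√(a³/μ): a = (μ T²/4π²)^(1/3) = (398600 × 6067.9² / 4π²)^(1/3) = 7190 km.
Altitude h = a − R = 7190 − 6371 = 819 km.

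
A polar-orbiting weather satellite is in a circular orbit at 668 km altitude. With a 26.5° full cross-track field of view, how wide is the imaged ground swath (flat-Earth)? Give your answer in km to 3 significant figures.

315 km

Half-angle = 26.5°/2 = 13.25°.
Swath width ≈ 2h·tan(θ/2) = 2 × 668 × tan(13.25°) = 314.6 km.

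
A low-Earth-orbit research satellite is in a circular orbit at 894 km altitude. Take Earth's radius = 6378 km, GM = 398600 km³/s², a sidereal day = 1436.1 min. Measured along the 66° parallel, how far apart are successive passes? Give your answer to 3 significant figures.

Semi-major axis a = 6378 + 894 = 7272 km. Period T = 2π√(a³/μ) = 2π√(7272³/398600) = 6171.5 s = 102.86 min.
Node shift per orbit = (6171.5/86166) × 360° = 25.78°.
Equatorial spacing = 25.78 × 111.3 km/° = 2870 km.
At 66° latitude, spacing = 2870 × cos(66°) = 1167 km.

1170 km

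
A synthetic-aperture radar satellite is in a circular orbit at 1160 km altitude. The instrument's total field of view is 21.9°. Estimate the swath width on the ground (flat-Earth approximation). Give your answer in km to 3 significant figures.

Half-angle = 21.9°/2 = 10.95°.
Swath width ≈ 2h·tan(θ/2) = 2 × 1160 × tan(10.95°) = 448.9 km.

449 km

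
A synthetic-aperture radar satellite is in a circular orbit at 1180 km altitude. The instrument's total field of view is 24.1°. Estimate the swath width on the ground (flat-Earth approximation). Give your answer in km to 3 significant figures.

Half-angle = 24.1°/2 = 12.05°.
Swath width ≈ 2h·tan(θ/2) = 2 × 1180 × tan(12.05°) = 503.8 km.

504 km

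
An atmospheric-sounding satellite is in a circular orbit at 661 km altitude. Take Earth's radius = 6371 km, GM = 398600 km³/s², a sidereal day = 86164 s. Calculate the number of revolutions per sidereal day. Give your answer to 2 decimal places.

Semi-major axis a = 6371 + 661 = 7032 km. Period T = 2π√(a³/μ) = 2π√(7032³/398600) = 5868.5 s = 97.81 min.
Orbits per sidereal day = 86164 / 5868.5 = 14.682.

14.68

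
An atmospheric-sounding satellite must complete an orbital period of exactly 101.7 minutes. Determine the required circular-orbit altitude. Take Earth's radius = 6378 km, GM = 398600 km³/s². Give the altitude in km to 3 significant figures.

T = 101.7 min = 6102.0 s.
From T = 2π√(a³/μ): a = (μ T²/4π²)^(1/3) = (398600 × 6102.0² / 4π²)^(1/3) = 7217 km.
Altitude h = a − R = 7217 − 6378 = 839 km.

839 km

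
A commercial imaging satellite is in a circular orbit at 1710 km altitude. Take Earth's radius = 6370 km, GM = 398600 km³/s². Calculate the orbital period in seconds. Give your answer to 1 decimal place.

7228.2 seconds

Semi-major axis a = 6370 + 1710 = 8080 km. Period T = 2π√(a³/μ) = 2π√(8080³/398600) = 7228.2 s = 120.47 min.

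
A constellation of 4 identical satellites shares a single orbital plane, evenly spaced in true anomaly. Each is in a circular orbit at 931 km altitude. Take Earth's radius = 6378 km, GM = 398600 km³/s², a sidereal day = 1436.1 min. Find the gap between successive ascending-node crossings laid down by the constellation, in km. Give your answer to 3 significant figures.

Semi-major axis a = 6378 + 931 = 7309 km. Period T = 2π√(a³/μ) = 2π√(7309³/398600) = 6218.7 s = 103.64 min.
Single-satellite node shift = (6218.7/86166) × 360° = 25.98°.
With 4 satellites evenly phased, successive equator crossings are 25.98/4 = 6.495° apart.
That is 6.495 × 111.3 = 723 km at the equator.

723 km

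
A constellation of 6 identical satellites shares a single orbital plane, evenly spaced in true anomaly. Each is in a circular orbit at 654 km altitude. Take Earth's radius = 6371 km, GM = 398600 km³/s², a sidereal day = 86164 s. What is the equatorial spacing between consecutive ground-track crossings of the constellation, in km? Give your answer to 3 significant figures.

Semi-major axis a = 6371 + 654 = 7025 km. Period T = 2π√(a³/μ) = 2π√(7025³/398600) = 5859.8 s = 97.66 min.
Single-satellite node shift = (5859.8/86164) × 360° = 24.48°.
With 6 satellites evenly phased, successive equator crossings are 24.48/6 = 4.080° apart.
That is 4.080 × 111.2 = 454 km at the equator.

454 km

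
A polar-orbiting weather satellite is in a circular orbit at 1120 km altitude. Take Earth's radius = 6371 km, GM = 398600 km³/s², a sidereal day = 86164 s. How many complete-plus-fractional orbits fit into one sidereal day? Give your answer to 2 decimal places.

13.35

Semi-major axis a = 6371 + 1120 = 7491 km. Period T = 2π√(a³/μ) = 2π√(7491³/398600) = 6452.4 s = 107.54 min.
Orbits per sidereal day = 86164 / 6452.4 = 13.354.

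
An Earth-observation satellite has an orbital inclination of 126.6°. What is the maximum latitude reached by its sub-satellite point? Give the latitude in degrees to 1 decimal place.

Retrograde orbit: the ground track reaches ±(180° − i) = ±(180 − 126.6) = ±53.4°.

53.4°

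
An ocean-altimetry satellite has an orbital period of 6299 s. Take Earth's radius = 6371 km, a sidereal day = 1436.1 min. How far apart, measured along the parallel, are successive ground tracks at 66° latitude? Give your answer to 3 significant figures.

Node shift per orbit = (6299.0/86166) × 360° = 26.32°.
Equatorial spacing = 26.32 × 111.2 km/° = 2926 km.
At 66° latitude, spacing = 2926 × cos(66°) = 1190 km.

1190 km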